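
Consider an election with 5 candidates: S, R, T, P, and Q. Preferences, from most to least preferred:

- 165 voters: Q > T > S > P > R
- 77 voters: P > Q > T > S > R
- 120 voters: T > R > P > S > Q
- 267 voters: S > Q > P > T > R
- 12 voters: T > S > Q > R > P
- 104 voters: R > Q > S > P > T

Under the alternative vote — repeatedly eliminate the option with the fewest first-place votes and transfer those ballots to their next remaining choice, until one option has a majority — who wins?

Round 1: S 267, R 104, T 132, P 77, Q 165. Eliminate P.
Round 2: S 267, R 104, T 132, Q 242. Eliminate R.
Round 3: S 267, T 132, Q 346. Eliminate T.
Round 4: S 399, Q 346. S has a majority.

S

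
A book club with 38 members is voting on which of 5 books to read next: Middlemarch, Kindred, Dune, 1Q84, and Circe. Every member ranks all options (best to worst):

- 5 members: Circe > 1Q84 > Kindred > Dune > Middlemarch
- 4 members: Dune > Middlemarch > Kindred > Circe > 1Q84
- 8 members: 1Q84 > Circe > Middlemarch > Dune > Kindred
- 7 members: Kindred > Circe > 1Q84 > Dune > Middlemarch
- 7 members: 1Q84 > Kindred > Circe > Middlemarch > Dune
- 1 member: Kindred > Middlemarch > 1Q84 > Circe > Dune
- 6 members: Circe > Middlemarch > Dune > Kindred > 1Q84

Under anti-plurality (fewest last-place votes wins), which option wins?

Circe

Last-place votes: Middlemarch 12, Kindred 8, Dune 8, 1Q84 10, Circe 0.
Circe is ranked last by the fewest voters, so Circe wins.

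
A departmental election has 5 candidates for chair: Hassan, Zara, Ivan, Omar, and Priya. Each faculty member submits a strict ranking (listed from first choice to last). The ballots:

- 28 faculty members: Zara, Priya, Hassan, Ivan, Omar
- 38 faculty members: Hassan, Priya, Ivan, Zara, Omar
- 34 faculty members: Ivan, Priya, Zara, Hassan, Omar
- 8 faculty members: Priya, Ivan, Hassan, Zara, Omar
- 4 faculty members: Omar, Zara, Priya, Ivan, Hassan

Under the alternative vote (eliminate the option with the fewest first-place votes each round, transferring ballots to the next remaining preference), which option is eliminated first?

Omar

Round 1: Hassan 38, Zara 28, Ivan 34, Omar 4, Priya 8. Eliminate Omar.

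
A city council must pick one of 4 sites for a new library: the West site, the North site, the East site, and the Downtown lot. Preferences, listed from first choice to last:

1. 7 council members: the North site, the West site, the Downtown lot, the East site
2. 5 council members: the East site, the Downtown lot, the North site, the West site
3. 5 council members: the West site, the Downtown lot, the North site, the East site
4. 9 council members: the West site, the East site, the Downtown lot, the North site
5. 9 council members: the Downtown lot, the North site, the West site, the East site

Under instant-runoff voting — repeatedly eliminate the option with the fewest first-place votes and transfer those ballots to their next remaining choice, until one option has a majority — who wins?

Round 1: the West site 14, the North site 7, the East site 5, the Downtown lot 9. Eliminate the East site.
Round 2: the West site 14, the North site 7, the Downtown lot 14. Eliminate the North site.
Round 3: the West site 21, the Downtown lot 14. The West site has a majority.

the West site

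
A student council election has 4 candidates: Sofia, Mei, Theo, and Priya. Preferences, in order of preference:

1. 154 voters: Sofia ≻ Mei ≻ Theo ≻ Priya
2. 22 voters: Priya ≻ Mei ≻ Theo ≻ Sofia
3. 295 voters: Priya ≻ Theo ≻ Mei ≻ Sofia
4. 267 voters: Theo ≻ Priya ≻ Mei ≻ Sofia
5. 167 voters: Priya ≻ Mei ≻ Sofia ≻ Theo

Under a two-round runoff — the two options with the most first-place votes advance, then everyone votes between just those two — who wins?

Round 1 first-place votes: Sofia 154, Mei 0, Theo 267, Priya 484.
Priya and Theo advance.
Runoff: Priya is preferred to Theo by 484 voters; Theo by 421.
Priya wins the runoff.

Priya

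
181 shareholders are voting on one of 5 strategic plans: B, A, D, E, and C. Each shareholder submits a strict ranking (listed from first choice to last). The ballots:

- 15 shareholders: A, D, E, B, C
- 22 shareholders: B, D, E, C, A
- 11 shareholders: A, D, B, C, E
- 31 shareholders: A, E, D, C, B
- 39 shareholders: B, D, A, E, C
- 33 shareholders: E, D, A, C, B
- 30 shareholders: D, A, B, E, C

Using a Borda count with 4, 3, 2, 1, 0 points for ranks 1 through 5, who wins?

B: 15·1 + 22·4 + 11·2 + 31·0 + 39·4 + 33·0 + 30·2 = 341
A: 15·4 + 22·0 + 11·4 + 31·4 + 39·2 + 33·2 + 30·3 = 462
D: 15·3 + 22·3 + 11·3 + 31·2 + 39·3 + 33·3 + 30·4 = 542
E: 15·2 + 22·2 + 11·0 + 31·3 + 39·1 + 33·4 + 30·1 = 368
C: 15·0 + 22·1 + 11·1 + 31·1 + 39·0 + 33·1 + 30·0 = 97
D has the highest Borda score (542).

D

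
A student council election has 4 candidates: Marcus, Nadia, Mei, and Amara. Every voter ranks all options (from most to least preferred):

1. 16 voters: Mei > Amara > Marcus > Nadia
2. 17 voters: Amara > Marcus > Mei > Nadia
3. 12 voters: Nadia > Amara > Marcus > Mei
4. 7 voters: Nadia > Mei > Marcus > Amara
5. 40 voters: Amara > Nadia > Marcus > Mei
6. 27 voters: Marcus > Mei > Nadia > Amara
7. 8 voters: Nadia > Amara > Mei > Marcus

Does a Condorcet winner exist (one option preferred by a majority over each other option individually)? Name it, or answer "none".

Amara vs Marcus: 93–34 for Amara.
Amara vs Nadia: 73–54 for Amara.
Amara vs Mei: 77–50 for Amara.
Amara beats every other option head-to-head.

Amara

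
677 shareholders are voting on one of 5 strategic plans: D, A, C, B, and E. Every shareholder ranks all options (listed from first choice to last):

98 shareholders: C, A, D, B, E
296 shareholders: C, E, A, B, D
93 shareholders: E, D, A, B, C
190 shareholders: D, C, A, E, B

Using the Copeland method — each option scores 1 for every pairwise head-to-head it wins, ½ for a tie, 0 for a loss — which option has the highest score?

C

D: beats B; loses to A, C, and E → score 1.
A: beats D and B; loses to C and E → score 2.
C: beats D, A, B, and E → score 4.
B: loses to D, A, C, and E → score 0.
E: beats D, A, and B; loses to C → score 3.
C has the best pairwise record.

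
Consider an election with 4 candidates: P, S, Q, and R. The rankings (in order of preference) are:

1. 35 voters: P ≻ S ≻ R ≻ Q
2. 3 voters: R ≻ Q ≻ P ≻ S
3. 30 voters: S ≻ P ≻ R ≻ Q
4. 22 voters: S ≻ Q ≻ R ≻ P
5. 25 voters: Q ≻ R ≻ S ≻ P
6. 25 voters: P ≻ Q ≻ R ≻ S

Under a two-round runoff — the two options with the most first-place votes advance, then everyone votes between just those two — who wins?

Round 1 first-place votes: P 60, S 52, Q 25, R 3.
P and S advance.
Runoff: P is preferred to S by 63 voters; S by 77.
S wins the runoff.

S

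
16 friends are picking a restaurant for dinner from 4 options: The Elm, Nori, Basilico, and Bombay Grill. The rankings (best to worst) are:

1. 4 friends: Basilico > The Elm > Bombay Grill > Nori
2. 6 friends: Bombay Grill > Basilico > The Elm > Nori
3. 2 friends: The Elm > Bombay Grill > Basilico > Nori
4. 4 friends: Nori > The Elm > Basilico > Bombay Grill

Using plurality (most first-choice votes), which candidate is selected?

Bombay Grill

First-place votes: The Elm 2, Nori 4, Basilico 4, Bombay Grill 6.
Bombay Grill has the most first-place votes.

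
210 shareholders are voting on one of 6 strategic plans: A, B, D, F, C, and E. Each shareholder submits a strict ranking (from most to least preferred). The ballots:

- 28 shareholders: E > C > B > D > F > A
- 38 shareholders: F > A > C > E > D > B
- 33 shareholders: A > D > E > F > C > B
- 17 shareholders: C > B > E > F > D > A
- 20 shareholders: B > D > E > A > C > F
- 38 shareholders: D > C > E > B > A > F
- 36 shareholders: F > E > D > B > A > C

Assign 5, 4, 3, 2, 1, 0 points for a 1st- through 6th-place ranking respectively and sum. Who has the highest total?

E

A: 28·0 + 38·4 + 33·5 + 17·0 + 20·2 + 38·1 + 36·1 = 431
B: 28·3 + 38·0 + 33·0 + 17·4 + 20·5 + 38·2 + 36·2 = 400
D: 28·2 + 38·1 + 33·4 + 17·1 + 20·4 + 38·5 + 36·3 = 621
F: 28·1 + 38·5 + 33·2 + 17·2 + 20·0 + 38·0 + 36·5 = 498
C: 28·4 + 38·3 + 33·1 + 17·5 + 20·1 + 38·4 + 36·0 = 516
E: 28·5 + 38·2 + 33·3 + 17·3 + 20·3 + 38·3 + 36·4 = 684
E has the highest Borda score (684).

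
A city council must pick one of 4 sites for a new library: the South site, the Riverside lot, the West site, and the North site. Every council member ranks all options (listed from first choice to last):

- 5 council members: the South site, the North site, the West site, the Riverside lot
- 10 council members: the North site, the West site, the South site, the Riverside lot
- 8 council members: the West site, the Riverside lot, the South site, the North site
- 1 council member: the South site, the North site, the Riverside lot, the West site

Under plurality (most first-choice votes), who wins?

the North site

First-place votes: the South site 6, the Riverside lot 0, the West site 8, the North site 10.
the North site has the most first-place votes.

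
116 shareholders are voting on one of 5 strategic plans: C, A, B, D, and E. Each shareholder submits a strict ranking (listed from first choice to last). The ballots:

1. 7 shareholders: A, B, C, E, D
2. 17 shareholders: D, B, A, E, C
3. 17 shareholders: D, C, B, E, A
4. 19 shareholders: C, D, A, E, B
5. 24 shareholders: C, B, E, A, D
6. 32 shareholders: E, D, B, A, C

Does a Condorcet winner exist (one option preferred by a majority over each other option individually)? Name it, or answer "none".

Checking pairwise contests:
D beats C 66–50.
C beats A 60–56.
C beats B 60–56.
E beats D 63–53.
C beats E 67–49.
Every option loses at least one head-to-head, so there is no Condorcet winner.

none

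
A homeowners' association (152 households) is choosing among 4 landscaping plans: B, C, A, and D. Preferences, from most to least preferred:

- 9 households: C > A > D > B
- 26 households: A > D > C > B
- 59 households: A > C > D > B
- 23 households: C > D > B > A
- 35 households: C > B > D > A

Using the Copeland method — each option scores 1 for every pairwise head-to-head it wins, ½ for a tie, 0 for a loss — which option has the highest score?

B: loses to C, A, and D → score 0.
C: beats B and D; loses to A → score 2.
A: beats B, C, and D → score 3.
D: beats B; loses to C and A → score 1.
A has the best pairwise record.

A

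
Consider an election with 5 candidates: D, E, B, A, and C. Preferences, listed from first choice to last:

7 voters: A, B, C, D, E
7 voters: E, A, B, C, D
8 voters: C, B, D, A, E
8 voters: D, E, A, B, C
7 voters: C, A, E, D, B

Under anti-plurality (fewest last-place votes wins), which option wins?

A

Last-place votes: D 7, E 15, B 7, A 0, C 8.
A is ranked last by the fewest voters, so A wins.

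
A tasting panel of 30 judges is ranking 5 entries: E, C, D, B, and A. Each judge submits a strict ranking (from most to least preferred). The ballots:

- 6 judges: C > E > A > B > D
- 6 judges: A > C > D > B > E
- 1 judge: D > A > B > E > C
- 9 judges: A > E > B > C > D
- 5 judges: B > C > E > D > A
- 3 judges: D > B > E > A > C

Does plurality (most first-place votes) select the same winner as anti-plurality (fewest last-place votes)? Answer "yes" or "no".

Plurality — first-place votes: E 0, C 6, D 4, B 5, A 15. Winner: A.
Anti-plurality — last-place votes: E 6, C 4, D 15, B 0, A 5. Winner: B.
The two methods disagree.

no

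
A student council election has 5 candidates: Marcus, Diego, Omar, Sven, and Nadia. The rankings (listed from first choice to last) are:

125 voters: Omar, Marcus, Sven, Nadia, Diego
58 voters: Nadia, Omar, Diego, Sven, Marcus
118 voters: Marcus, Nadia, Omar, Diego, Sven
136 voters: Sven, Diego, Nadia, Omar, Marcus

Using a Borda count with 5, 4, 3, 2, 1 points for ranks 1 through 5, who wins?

Omar

Marcus: 125·4 + 58·1 + 118·5 + 136·1 = 1284
Diego: 125·1 + 58·3 + 118·2 + 136·4 = 1079
Omar: 125·5 + 58·4 + 118·3 + 136·2 = 1483
Sven: 125·3 + 58·2 + 118·1 + 136·5 = 1289
Nadia: 125·2 + 58·5 + 118·4 + 136·3 = 1420
Omar has the highest Borda score (1483).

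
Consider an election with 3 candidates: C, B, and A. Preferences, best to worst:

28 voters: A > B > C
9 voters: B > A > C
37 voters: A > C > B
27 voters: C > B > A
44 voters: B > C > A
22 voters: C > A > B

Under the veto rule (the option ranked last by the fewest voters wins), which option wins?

C

Last-place votes: C 37, B 59, A 71.
C is ranked last by the fewest voters, so C wins.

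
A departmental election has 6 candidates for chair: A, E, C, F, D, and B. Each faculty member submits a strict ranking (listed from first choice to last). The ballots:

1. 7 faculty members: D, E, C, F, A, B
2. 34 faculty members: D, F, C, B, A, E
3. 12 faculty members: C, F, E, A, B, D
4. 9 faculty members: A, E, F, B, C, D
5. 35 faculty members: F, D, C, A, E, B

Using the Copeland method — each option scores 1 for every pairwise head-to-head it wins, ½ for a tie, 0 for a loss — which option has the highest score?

A: beats E and B; loses to C, F, and D → score 2.
E: beats B; loses to A, C, F, and D → score 1.
C: beats A, E, and B; loses to F and D → score 3.
F: beats A, E, C, D, and B → score 5.
D: beats A, E, C, and B; loses to F → score 4.
B: loses to A, E, C, F, and D → score 0.
F has the best pairwise record.

F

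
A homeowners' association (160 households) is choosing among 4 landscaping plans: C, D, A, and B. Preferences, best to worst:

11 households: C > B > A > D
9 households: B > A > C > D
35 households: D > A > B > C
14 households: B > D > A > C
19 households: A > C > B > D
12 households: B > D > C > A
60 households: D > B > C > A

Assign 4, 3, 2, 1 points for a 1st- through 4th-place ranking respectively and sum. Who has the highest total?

C: 11·4 + 9·2 + 35·1 + 14·1 + 19·3 + 12·2 + 60·2 = 312
D: 11·1 + 9·1 + 35·4 + 14·3 + 19·1 + 12·3 + 60·4 = 497
A: 11·2 + 9·3 + 35·3 + 14·2 + 19·4 + 12·1 + 60·1 = 330
B: 11·3 + 9·4 + 35·2 + 14·4 + 19·2 + 12·4 + 60·3 = 461
D has the highest Borda score (497).

D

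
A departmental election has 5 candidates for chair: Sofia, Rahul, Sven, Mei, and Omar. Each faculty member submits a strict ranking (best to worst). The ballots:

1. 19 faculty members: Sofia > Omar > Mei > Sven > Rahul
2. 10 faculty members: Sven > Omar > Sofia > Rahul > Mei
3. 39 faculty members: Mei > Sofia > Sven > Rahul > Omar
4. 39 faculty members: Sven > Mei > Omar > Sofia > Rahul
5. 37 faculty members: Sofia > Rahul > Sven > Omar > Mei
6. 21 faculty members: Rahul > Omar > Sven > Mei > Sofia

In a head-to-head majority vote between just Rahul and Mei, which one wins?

Mei

Voters preferring Rahul to Mei: 68; preferring Mei to Rahul: 97.
Mei wins the head-to-head.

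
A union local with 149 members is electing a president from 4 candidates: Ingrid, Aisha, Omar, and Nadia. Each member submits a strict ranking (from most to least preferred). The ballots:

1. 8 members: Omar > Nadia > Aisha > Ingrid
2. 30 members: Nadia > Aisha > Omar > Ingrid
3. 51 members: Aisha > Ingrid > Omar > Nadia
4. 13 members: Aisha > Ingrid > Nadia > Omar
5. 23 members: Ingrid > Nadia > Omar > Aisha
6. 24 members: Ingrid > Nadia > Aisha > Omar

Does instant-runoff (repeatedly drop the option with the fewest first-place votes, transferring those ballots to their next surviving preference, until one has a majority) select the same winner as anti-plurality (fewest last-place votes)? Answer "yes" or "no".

yes

Instant-runoff — R1 Ingrid 47, Aisha 64, Omar 8, Nadia 30 (Omar out); R2 Ingrid 47, Aisha 64, Nadia 38 (Nadia out); R3 Ingrid 47, Aisha 102 (Aisha winner). Winner: Aisha.
Anti-plurality — last-place votes: Ingrid 38, Aisha 23, Omar 37, Nadia 51. Winner: Aisha.
The two methods agree.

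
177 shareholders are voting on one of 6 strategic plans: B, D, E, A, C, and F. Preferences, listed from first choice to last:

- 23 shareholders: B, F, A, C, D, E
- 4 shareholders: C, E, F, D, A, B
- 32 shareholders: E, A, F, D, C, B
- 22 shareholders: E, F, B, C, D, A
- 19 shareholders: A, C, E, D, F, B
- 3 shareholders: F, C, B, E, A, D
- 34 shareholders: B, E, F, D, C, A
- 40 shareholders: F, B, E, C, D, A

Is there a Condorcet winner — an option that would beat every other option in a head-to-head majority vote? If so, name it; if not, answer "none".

Checking pairwise contests:
F beats B 120–57.
B beats D 122–55.
B beats E 100–77.
B beats A 122–55.
B beats C 119–58.
E beats F 111–66.
Every option loses at least one head-to-head, so there is no Condorcet winner.

none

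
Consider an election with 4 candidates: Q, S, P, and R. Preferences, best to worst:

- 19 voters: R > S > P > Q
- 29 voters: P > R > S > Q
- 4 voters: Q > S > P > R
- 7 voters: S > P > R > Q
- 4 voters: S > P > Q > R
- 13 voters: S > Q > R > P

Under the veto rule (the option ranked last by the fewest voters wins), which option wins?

S

Last-place votes: Q 55, S 0, P 13, R 8.
S is ranked last by the fewest voters, so S wins.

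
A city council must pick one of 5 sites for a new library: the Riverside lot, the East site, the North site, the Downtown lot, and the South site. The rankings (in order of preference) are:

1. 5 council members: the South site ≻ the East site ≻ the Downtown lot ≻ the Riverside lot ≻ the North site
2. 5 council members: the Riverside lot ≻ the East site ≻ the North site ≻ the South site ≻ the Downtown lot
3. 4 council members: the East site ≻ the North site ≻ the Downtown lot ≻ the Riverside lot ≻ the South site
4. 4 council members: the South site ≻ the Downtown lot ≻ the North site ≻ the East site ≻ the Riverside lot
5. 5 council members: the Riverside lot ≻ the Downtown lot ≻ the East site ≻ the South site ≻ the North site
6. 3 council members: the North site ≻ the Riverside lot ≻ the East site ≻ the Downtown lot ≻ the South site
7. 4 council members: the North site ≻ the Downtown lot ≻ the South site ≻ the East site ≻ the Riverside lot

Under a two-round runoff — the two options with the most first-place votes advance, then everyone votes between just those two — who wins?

the Riverside lot

Round 1 first-place votes: the Riverside lot 10, the East site 4, the North site 7, the Downtown lot 0, the South site 9.
the Riverside lot and the South site advance.
Runoff: the Riverside lot is preferred to the South site by 17 voters; the South site by 13.
the Riverside lot wins the runoff.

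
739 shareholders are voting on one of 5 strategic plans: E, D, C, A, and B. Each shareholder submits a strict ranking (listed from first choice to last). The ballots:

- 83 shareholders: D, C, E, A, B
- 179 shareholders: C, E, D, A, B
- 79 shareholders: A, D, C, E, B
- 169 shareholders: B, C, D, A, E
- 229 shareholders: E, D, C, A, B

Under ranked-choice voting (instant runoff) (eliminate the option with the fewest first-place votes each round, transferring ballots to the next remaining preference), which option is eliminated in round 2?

Round 1: E 229, D 83, C 179, A 79, B 169. Eliminate A.
Round 2: E 229, D 162, C 179, B 169. Eliminate D.

D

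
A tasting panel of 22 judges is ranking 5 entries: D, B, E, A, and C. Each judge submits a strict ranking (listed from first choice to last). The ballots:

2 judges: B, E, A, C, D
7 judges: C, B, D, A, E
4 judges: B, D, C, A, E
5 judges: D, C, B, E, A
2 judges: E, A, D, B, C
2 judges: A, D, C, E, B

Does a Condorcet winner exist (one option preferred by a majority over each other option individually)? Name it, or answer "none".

none

Checking pairwise contests:
B beats D 13–9.
C beats B 14–8.
D beats E 18–4.
D beats A 16–6.
D beats C 13–9.
Every option loses at least one head-to-head, so there is no Condorcet winner.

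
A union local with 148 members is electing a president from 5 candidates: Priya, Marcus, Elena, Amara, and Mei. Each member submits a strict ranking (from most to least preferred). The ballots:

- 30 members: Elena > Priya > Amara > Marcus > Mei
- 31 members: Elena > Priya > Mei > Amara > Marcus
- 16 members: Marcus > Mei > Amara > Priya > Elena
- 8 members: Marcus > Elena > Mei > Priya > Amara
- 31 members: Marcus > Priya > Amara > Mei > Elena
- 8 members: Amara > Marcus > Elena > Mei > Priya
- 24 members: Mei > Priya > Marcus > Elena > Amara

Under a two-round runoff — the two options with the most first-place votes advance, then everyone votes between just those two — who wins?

Marcus

Round 1 first-place votes: Priya 0, Marcus 55, Elena 61, Amara 8, Mei 24.
Elena and Marcus advance.
Runoff: Elena is preferred to Marcus by 61 voters; Marcus by 87.
Marcus wins the runoff.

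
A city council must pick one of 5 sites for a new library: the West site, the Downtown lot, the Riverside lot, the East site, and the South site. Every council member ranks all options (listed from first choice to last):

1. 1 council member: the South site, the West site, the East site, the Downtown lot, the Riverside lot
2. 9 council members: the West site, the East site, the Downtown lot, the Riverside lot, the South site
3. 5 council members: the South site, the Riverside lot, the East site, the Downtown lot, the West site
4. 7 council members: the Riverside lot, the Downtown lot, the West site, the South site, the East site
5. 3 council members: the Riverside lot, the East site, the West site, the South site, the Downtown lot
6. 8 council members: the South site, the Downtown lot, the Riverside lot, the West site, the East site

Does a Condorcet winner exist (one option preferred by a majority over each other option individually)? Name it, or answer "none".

Checking pairwise contests:
the Downtown lot beats the West site 20–13.
the East site beats the Downtown lot 18–15.
the Downtown lot beats the Riverside lot 18–15.
the West site beats the East site 25–8.
the West site beats the South site 19–14.
Every option loses at least one head-to-head, so there is no Condorcet winner.

none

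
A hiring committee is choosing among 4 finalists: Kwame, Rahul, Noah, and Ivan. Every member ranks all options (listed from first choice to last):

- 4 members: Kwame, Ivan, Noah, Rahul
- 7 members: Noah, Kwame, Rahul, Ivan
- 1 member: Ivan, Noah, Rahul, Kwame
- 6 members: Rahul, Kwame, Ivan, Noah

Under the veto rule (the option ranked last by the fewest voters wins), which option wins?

Kwame

Last-place votes: Kwame 1, Rahul 4, Noah 6, Ivan 7.
Kwame is ranked last by the fewest voters, so Kwame wins.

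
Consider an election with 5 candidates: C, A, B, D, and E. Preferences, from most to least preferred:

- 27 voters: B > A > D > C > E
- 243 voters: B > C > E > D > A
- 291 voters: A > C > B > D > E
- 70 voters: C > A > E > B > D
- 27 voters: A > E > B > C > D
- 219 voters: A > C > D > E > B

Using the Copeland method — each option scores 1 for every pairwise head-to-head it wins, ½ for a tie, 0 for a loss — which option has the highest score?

A

C: beats B, D, and E; loses to A → score 3.
A: beats C, B, D, and E → score 4.
B: beats D and E; loses to C and A → score 2.
D: beats E; loses to C, A, and B → score 1.
E: loses to C, A, B, and D → score 0.
A has the best pairwise record.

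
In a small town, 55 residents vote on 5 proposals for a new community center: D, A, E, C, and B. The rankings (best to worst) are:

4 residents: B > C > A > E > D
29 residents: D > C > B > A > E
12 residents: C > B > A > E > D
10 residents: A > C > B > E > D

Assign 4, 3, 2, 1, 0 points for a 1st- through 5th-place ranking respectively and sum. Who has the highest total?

D: 4·0 + 29·4 + 12·0 + 10·0 = 116
A: 4·2 + 29·1 + 12·2 + 10·4 = 101
E: 4·1 + 29·0 + 12·1 + 10·1 = 26
C: 4·3 + 29·3 + 12·4 + 10·3 = 177
B: 4·4 + 29·2 + 12·3 + 10·2 = 130
C has the highest Borda score (177).

C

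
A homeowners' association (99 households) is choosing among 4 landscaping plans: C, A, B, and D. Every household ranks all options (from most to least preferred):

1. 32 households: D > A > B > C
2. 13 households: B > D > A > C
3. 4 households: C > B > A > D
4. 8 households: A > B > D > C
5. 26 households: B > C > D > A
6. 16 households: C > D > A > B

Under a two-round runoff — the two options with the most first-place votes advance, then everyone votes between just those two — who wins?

B

Round 1 first-place votes: C 20, A 8, B 39, D 32.
B and D advance.
Runoff: B is preferred to D by 51 voters; D by 48.
B wins the runoff.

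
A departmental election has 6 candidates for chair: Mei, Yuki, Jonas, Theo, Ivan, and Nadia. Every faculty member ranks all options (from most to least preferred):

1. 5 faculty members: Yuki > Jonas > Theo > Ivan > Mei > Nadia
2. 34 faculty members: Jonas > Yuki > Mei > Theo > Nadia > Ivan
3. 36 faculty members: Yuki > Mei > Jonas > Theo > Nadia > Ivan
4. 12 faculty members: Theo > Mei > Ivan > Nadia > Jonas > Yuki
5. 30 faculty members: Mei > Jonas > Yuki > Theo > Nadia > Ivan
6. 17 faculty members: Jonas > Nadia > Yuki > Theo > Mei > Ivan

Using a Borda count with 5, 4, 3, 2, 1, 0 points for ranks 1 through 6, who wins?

Mei: 5·1 + 34·3 + 36·4 + 12·4 + 30·5 + 17·1 = 466
Yuki: 5·5 + 34·4 + 36·5 + 12·0 + 30·3 + 17·3 = 482
Jonas: 5·4 + 34·5 + 36·3 + 12·1 + 30·4 + 17·5 = 515
Theo: 5·3 + 34·2 + 36·2 + 12·5 + 30·2 + 17·2 = 309
Ivan: 5·2 + 34·0 + 36·0 + 12·3 + 30·0 + 17·0 = 46
Nadia: 5·0 + 34·1 + 36·1 + 12·2 + 30·1 + 17·4 = 192
Jonas has the highest Borda score (515).

Jonas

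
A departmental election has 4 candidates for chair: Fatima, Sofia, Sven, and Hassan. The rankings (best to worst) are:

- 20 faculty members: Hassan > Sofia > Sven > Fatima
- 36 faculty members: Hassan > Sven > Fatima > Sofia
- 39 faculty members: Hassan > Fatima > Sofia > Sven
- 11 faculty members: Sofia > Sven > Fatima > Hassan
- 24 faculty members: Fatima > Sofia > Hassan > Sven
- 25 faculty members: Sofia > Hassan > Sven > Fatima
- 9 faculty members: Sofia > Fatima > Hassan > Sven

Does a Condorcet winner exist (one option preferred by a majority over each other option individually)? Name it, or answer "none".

Hassan vs Fatima: 120–44 for Hassan.
Hassan vs Sofia: 95–69 for Hassan.
Hassan vs Sven: 153–11 for Hassan.
Hassan beats every other option head-to-head.

Hassan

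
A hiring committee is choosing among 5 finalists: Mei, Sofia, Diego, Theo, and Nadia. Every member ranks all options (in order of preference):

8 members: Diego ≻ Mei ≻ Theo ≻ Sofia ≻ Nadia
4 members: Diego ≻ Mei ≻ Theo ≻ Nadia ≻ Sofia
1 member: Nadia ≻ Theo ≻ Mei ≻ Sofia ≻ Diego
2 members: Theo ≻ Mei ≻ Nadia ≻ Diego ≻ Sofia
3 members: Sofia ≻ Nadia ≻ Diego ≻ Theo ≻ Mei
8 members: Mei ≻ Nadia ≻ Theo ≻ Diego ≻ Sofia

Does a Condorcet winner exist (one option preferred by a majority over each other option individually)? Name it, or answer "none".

none

Checking pairwise contests:
Diego beats Mei 15–11.
Mei beats Sofia 23–3.
Nadia beats Diego 14–12.
Mei beats Theo 20–6.
Mei beats Nadia 22–4.
Every option loses at least one head-to-head, so there is no Condorcet winner.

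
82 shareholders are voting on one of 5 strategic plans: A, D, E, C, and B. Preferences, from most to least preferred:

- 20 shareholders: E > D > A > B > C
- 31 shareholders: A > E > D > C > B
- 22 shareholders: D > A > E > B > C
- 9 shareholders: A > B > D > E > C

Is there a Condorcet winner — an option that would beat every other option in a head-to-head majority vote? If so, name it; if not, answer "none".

none

Checking pairwise contests:
D beats A 42–40.
E beats D 51–31.
A beats E 62–20.
A beats C 82–0.
A beats B 82–0.
Every option loses at least one head-to-head, so there is no Condorcet winner.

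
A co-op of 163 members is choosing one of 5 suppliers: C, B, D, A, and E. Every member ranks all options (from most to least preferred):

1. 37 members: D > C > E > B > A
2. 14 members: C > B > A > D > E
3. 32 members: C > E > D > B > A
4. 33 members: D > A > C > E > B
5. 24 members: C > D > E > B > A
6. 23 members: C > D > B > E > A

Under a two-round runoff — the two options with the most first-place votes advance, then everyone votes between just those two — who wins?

C

Round 1 first-place votes: C 93, B 0, D 70, A 0, E 0.
C and D advance.
Runoff: C is preferred to D by 93 voters; D by 70.
C wins the runoff.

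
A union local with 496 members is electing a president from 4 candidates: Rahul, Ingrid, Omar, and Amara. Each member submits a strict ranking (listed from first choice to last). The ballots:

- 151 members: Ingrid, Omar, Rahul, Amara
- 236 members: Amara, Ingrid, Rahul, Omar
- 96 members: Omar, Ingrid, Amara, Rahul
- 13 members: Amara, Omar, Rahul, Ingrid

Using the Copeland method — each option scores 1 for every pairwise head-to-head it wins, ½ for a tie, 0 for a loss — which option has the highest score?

Amara

Rahul: loses to Ingrid, Omar, and Amara → score 0.
Ingrid: beats Rahul and Omar; loses to Amara → score 2.
Omar: beats Rahul; loses to Ingrid and Amara → score 1.
Amara: beats Rahul, Ingrid, and Omar → score 3.
Amara has the best pairwise record.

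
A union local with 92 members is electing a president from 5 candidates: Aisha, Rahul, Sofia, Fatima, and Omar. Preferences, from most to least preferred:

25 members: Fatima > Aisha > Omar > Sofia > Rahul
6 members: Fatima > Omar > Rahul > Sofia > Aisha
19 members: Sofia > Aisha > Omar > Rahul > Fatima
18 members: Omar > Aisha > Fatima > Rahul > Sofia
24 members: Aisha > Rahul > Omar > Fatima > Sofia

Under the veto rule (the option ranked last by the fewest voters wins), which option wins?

Omar

Last-place votes: Aisha 6, Rahul 25, Sofia 42, Fatima 19, Omar 0.
Omar is ranked last by the fewest voters, so Omar wins.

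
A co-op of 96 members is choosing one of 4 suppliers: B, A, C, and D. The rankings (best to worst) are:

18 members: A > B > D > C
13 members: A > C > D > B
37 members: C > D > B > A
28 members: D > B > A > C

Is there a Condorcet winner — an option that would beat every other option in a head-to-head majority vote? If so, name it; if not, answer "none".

Checking pairwise contests:
C beats B 50–46.
B beats A 65–31.
A beats C 59–37.
C beats D 50–46.
Every option loses at least one head-to-head, so there is no Condorcet winner.

none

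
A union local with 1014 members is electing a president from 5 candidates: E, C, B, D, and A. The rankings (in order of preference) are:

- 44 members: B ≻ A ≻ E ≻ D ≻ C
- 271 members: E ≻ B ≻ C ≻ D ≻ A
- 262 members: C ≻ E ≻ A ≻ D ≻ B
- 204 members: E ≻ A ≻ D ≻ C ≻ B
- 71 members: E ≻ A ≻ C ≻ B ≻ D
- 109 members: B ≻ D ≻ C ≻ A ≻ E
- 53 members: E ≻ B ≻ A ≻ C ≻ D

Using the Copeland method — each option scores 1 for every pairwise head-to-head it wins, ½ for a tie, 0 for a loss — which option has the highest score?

E

E: beats C, B, D, and A → score 4.
C: beats B, D, and A; loses to E → score 3.
B: beats D; loses to E, C, and A → score 1.
D: loses to E, C, B, and A → score 0.
A: beats B and D; loses to E and C → score 2.
E has the best pairwise record.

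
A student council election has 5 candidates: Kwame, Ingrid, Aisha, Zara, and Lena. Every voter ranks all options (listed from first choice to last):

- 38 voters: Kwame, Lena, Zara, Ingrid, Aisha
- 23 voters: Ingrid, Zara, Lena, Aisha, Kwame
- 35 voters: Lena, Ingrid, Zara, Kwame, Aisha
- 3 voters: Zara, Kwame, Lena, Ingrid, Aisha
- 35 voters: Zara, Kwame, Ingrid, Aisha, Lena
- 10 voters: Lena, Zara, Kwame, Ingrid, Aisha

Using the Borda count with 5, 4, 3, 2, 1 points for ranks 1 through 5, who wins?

Kwame: 38·5 + 23·1 + 35·2 + 3·4 + 35·4 + 10·3 = 465
Ingrid: 38·2 + 23·5 + 35·4 + 3·2 + 35·3 + 10·2 = 462
Aisha: 38·1 + 23·2 + 35·1 + 3·1 + 35·2 + 10·1 = 202
Zara: 38·3 + 23·4 + 35·3 + 3·5 + 35·5 + 10·4 = 541
Lena: 38·4 + 23·3 + 35·5 + 3·3 + 35·1 + 10·5 = 490
Zara has the highest Borda score (541).

Zara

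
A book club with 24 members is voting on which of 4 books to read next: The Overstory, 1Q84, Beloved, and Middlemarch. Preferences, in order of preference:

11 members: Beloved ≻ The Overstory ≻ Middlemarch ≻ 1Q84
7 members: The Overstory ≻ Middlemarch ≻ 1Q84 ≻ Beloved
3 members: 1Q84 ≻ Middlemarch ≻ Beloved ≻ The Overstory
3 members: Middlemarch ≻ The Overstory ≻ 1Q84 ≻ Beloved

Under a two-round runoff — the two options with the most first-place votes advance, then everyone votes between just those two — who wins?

Beloved

Round 1 first-place votes: The Overstory 7, 1Q84 3, Beloved 11, Middlemarch 3.
Beloved and The Overstory advance.
Runoff: Beloved is preferred to The Overstory by 14 voters; The Overstory by 10.
Beloved wins the runoff.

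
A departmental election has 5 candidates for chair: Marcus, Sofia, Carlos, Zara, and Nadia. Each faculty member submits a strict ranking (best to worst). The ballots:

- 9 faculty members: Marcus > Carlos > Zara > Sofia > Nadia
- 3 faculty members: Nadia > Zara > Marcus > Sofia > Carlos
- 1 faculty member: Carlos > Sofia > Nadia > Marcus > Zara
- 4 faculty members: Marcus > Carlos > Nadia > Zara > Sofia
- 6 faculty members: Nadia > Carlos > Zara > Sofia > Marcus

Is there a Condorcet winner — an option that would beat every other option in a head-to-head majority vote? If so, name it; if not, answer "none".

Marcus

Marcus vs Sofia: 16–7 for Marcus.
Marcus vs Carlos: 16–7 for Marcus.
Marcus vs Zara: 14–9 for Marcus.
Marcus vs Nadia: 13–10 for Marcus.
Marcus beats every other option head-to-head.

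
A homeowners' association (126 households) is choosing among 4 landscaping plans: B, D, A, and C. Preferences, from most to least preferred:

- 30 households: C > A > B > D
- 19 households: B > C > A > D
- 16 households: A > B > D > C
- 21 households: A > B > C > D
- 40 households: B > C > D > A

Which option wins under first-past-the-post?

B

First-place votes: B 59, D 0, A 37, C 30.
B has the most first-place votes.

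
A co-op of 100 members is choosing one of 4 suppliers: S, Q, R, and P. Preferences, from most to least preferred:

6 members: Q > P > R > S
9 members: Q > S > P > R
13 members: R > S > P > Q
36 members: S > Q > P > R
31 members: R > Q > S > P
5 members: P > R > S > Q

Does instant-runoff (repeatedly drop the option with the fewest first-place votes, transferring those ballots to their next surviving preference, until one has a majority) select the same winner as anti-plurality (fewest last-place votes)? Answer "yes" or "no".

no

Instant-runoff — R1 S 36, Q 15, R 44, P 5 (P out); R2 S 36, Q 15, R 49 (Q out); R3 S 45, R 55 (R winner). Winner: R.
Anti-plurality — last-place votes: S 6, Q 18, R 45, P 31. Winner: S.
The two methods disagree.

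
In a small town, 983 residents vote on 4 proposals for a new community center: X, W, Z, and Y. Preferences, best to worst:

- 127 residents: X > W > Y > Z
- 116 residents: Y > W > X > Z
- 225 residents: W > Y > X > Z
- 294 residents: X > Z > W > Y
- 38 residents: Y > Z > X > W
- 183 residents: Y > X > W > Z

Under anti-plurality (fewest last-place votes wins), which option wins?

X

Last-place votes: X 0, W 38, Z 651, Y 294.
X is ranked last by the fewest voters, so X wins.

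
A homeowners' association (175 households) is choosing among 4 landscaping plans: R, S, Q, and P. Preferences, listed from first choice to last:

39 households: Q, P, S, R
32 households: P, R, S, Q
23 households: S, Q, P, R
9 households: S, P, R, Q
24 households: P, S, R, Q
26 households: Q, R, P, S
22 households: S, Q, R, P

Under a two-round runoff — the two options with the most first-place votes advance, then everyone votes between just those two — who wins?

Q

Round 1 first-place votes: R 0, S 54, Q 65, P 56.
Q and P advance.
Runoff: Q is preferred to P by 110 voters; P by 65.
Q wins the runoff.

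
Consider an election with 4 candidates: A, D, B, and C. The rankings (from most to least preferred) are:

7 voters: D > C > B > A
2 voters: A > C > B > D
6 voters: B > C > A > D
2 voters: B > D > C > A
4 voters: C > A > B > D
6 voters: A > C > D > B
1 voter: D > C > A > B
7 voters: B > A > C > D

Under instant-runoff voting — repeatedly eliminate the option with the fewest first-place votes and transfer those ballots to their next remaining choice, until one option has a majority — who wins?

Round 1: A 8, D 8, B 15, C 4. Eliminate C.
Round 2: A 12, D 8, B 15. Eliminate D.
Round 3: A 13, B 22. B has a majority.

B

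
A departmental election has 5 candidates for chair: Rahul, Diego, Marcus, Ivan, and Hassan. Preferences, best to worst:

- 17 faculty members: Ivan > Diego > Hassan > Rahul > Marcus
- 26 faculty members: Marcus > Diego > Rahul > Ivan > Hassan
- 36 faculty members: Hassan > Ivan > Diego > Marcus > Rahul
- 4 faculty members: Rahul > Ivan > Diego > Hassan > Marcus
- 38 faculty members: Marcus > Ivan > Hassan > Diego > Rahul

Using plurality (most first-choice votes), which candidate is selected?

First-place votes: Rahul 4, Diego 0, Marcus 64, Ivan 17, Hassan 36.
Marcus has the most first-place votes.

Marcus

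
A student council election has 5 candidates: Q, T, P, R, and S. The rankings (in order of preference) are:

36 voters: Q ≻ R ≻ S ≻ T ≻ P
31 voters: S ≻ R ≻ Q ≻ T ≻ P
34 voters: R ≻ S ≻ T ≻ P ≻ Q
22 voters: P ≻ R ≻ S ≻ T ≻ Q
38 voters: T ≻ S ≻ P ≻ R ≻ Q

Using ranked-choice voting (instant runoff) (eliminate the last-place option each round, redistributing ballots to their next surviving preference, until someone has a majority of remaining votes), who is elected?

Round 1: Q 36, T 38, P 22, R 34, S 31. Eliminate P.
Round 2: Q 36, T 38, R 56, S 31. Eliminate S.
Round 3: Q 36, T 38, R 87. R has a majority.

R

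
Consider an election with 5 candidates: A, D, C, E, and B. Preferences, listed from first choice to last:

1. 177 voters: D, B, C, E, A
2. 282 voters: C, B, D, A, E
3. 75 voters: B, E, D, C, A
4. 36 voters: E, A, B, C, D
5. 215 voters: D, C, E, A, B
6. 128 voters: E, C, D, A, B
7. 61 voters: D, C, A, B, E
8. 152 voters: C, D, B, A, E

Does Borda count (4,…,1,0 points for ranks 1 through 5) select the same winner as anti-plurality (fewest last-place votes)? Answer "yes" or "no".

Borda — scores: A 1007, D 3238, C 3413, E 1488, B 2114. Winner: C.
Anti-plurality — last-place votes: A 252, D 36, C 0, E 495, B 343. Winner: C.
The two methods agree.

yes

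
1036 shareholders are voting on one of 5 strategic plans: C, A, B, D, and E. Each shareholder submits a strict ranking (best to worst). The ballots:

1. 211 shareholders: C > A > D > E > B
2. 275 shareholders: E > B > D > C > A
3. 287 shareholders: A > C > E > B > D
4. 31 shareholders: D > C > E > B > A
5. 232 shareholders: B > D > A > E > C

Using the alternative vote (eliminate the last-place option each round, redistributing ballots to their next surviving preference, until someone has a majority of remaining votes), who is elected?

A

Round 1: C 211, A 287, B 232, D 31, E 275. Eliminate D.
Round 2: C 242, A 287, B 232, E 275. Eliminate B.
Round 3: C 242, A 519, E 275. A has a majority.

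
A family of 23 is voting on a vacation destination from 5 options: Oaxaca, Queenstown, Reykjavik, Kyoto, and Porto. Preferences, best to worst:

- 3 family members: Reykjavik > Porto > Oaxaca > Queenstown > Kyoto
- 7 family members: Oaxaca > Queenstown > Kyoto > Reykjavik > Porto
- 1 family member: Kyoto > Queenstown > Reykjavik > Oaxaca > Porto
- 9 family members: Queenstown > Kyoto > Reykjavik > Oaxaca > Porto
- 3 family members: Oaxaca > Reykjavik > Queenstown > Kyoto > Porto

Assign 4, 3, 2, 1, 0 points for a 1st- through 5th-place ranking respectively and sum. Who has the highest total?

Queenstown

Oaxaca: 3·2 + 7·4 + 1·1 + 9·1 + 3·4 = 56
Queenstown: 3·1 + 7·3 + 1·3 + 9·4 + 3·2 = 69
Reykjavik: 3·4 + 7·1 + 1·2 + 9·2 + 3·3 = 48
Kyoto: 3·0 + 7·2 + 1·4 + 9·3 + 3·1 = 48
Porto: 3·3 + 7·0 + 1·0 + 9·0 + 3·0 = 9
Queenstown has the highest Borda score (69).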